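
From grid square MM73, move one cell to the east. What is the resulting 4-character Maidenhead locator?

MM83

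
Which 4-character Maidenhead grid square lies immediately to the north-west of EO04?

Longitude square 0; −1 → -1, wraps to 9, carry into field.
Longitude field E = 4; −1 → 3 = D.
Latitude square 4; +1 → 5.

DO95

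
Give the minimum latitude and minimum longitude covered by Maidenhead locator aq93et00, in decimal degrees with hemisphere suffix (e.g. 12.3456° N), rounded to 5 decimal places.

73.79167° N, 161.66667° W

Field A=0, Q=16: +0·20° lon, +16·10° lat → SW at lon -180°, lat 70°.
Square 9, 3: +9·2° lon, +3·1° lat → SW at lon -162°, lat 73°.
Subsquare e=4, t=19: +4·0.0833333° lon, +19·0.0416667° lat → SW at lon -161.667°, lat 73.7917°.
Extended square 0, 0: +0·0.00833333° lon, +0·0.00416667° lat → SW at lon -161.667°, lat 73.7917°.
latitude 73.79167° N, longitude 161.66667° W.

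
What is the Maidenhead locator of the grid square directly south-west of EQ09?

DQ98

Longitude square 0; −1 → -1, wraps to 9, carry into field.
Longitude field E = 4; −1 → 3 = D.
Latitude square 9; −1 → 8.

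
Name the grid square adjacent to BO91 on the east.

Longitude square 9; +1 → 10, wraps to 0, carry into field.
Longitude field B = 1; +1 → 2 = C.
The latitude characters are unchanged.

CO01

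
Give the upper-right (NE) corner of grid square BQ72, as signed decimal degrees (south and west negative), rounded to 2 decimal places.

Field B=1, Q=16: +1·20° lon, +16·10° lat → SW at lon -160°, lat 70°.
Square 7, 2: +7·2° lon, +2·1° lat → SW at lon -146°, lat 72°.
Cell spans 2° lon × 1° lat. NE corner is SW corner plus one full cell.
latitude 73.00, longitude -144.00.

73.00, -144.00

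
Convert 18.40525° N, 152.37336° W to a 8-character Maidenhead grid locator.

Shift to the Maidenhead origin (180°W, 90°S): lon 27.62664, lat 108.40525.
Field: lon ⌊27.62664/20⌋ = 1 → B; lat ⌊108.40525/10⌋ = 10 → K.
Square: lon ⌊7.62664/2⌋ = 3; lat ⌊8.40525/1⌋ = 8.
Subsquare: lon ⌊1.62664/0.0833333⌋ = 19 → t; lat ⌊0.40525/0.0416667⌋ = 9 → j.
Extended square: lon ⌊0.04331/0.00833333⌋ = 5; lat ⌊0.03025/0.00416667⌋ = 7.

BK38tj57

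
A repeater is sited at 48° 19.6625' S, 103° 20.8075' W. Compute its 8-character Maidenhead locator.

DE81hq81

Add 180° to longitude and 90° to latitude: 76.65321, 41.67229.
Field (20°×10°, letters A–R): 76.65321/20 → 3 → D, 41.67229/10 → 4 → E; chars DE.
Square (2°×1°, digits 0–9): 16.65321/2 → 8, 1.67229/1 → 1; chars 81.
Subsquare (5′×2.5′, letters a–x): 0.65321/0.0833333 → 7 → h, 0.67229/0.0416667 → 16 → q; chars hq.
Extended square (30″×15″, digits 0–9): 0.06988/0.00833333 → 8, 0.00562/0.00416667 → 1; chars 81.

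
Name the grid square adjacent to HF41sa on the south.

HF40sx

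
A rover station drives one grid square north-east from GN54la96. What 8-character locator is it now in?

GN54ma07

Longitude extended square 9; +1 → 10, wraps to 0, carry into subsquare.
Longitude subsquare l = 11; +1 → 12 = m.
Latitude extended square 6; +1 → 7.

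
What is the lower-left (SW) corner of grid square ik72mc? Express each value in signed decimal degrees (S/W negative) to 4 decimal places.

12.0833, -5.0000

Field I=8, K=10: +8·20° lon, +10·10° lat → SW at lon -20°, lat 10°.
Square 7, 2: +7·2° lon, +2·1° lat → SW at lon -6°, lat 12°.
Subsquare m=12, c=2: +12·0.0833333° lon, +2·0.0416667° lat → SW at lon -5°, lat 12.0833°.
latitude 12.0833, longitude -5.0000.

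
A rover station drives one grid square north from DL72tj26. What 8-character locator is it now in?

DL72tj27

Latitude extended square 6; +1 → 7.
The longitude characters are unchanged.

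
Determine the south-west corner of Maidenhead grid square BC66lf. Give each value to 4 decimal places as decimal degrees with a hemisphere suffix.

Field B=1, C=2: +1·20° lon, +2·10° lat → SW at lon -160°, lat -70°.
Square 6, 6: +6·2° lon, +6·1° lat → SW at lon -148°, lat -64°.
Subsquare l=11, f=5: +11·0.0833333° lon, +5·0.0416667° lat → SW at lon -147.083°, lat -63.7917°.
latitude 63.7917° S, longitude 147.0833° W.

63.7917° S, 147.0833° W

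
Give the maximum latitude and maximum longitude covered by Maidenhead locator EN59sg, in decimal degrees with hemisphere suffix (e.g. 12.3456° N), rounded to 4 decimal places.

Field E=4, N=13: +4·20° lon, +13·10° lat → SW at lon -100°, lat 40°.
Square 5, 9: +5·2° lon, +9·1° lat → SW at lon -90°, lat 49°.
Subsquare s=18, g=6: +18·0.0833333° lon, +6·0.0416667° lat → SW at lon -88.5°, lat 49.25°.
Cell spans 0.0833333° lon × 0.0416667° lat. NE corner is SW corner plus one full cell.
latitude 49.2917° N, longitude 88.4167° W.

49.2917° N, 88.4167° W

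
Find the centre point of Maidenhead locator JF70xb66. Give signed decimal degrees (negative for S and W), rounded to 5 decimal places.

-39.93125, 15.97083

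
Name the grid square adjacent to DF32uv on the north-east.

Longitude subsquare u = 20; +1 → 21 = v.
Latitude subsquare v = 21; +1 → 22 = w.

DF32vw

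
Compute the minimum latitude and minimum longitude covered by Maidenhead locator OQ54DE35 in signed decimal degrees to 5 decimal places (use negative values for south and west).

74.18750, 110.27500

Field O=14, Q=16: +14·20° lon, +16·10° lat → SW at lon 100°, lat 70°.
Square 5, 4: +5·2° lon, +4·1° lat → SW at lon 110°, lat 74°.
Subsquare d=3, e=4: +3·0.0833333° lon, +4·0.0416667° lat → SW at lon 110.25°, lat 74.1667°.
Extended square 3, 5: +3·0.00833333° lon, +5·0.00416667° lat → SW at lon 110.275°, lat 74.1875°.
latitude 74.18750, longitude 110.27500.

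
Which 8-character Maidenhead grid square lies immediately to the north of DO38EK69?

DO38el60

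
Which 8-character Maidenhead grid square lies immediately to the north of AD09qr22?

AD09qr23

Latitude extended square 2; +1 → 3.
The longitude characters are unchanged.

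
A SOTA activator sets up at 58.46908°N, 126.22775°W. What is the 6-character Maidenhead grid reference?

CO68vl

Offset from 180°W / 90°S: lon 53.7722°, lat 148.4691°.
Field: lon ⌊53.7722/20⌋ = 2 → C; lat ⌊148.4691/10⌋ = 14 → O.
Square: lon ⌊13.7722/2⌋ = 6; lat ⌊8.4691/1⌋ = 8.
Subsquare: lon ⌊1.7722/0.0833333⌋ = 21 → v; lat ⌊0.4691/0.0416667⌋ = 11 → l.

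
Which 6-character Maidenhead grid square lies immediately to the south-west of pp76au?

PP66xt

Longitude subsquare a = 0; −1 → -1, wraps to 23 = x, carry into square.
Longitude square 7; −1 → 6.
Latitude subsquare u = 20; −1 → 19 = t.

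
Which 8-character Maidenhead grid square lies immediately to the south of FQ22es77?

FQ22es76

Latitude extended square 7; −1 → 6.
The longitude characters are unchanged.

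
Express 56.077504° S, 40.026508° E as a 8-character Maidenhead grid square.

Offset from 180°W / 90°S: lon 220.02651°, lat 33.92250°.
Field: lon ⌊220.02651/20⌋ = 11 → L; lat ⌊33.92250/10⌋ = 3 → D.
Square: lon ⌊0.02651/2⌋ = 0; lat ⌊3.92250/1⌋ = 3.
Subsquare: lon ⌊0.02651/0.0833333⌋ = 0 → a; lat ⌊0.92250/0.0416667⌋ = 22 → w.
Extended square: lon ⌊0.02651/0.00833333⌋ = 3; lat ⌊0.00583/0.00416667⌋ = 1.

LD03aw31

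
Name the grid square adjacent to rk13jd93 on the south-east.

Longitude extended square 9; +1 → 10, wraps to 0, carry into subsquare.
Longitude subsquare j = 9; +1 → 10 = k.
Latitude extended square 3; −1 → 2.

RK13kd02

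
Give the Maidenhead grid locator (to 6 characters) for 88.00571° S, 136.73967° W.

CA11px

Offset from 180°W / 90°S: lon 43.2603°, lat 1.9943°.
Field: lon ⌊43.2603/20⌋ = 2 → C; lat ⌊1.9943/10⌋ = 0 → A.
Square: lon ⌊3.2603/2⌋ = 1; lat ⌊1.9943/1⌋ = 1.
Subsquare: lon ⌊1.2603/0.0833333⌋ = 15 → p; lat ⌊0.9943/0.0416667⌋ = 23 → x.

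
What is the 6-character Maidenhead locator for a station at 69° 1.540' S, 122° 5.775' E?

Shift to the Maidenhead origin (180°W, 90°S): lon 302.0962, lat 20.9743.
Field: 302.0962/20 → 15 → P, 20.9743/10 → 2 → C; chars PC.
Square: 2.0962/2 → 1, 0.9743/1 → 0; chars 10.
Subsquare: 0.0962/0.0833333 → 1 → b, 0.9743/0.0416667 → 23 → x; chars bx.

PC10bx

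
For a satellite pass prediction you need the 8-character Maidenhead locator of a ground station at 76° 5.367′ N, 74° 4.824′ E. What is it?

MQ76ac91

Offset from 180°W / 90°S: lon 254.08040°, lat 166.08945°.
Field: lon ⌊254.08040/20⌋ = 12 → M; lat ⌊166.08945/10⌋ = 16 → Q.
Square: lon ⌊14.08040/2⌋ = 7; lat ⌊6.08945/1⌋ = 6.
Subsquare: lon ⌊0.08040/0.0833333⌋ = 0 → a; lat ⌊0.08945/0.0416667⌋ = 2 → c.
Extended square: lon ⌊0.08040/0.00833333⌋ = 9; lat ⌊0.00612/0.00416667⌋ = 1.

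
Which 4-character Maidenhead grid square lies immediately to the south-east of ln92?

Longitude square 9; +1 → 10, wraps to 0, carry into field.
Longitude field L = 11; +1 → 12 = M.
Latitude square 2; −1 → 1.

MN01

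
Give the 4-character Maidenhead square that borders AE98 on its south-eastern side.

BE07

Longitude square 9; +1 → 10, wraps to 0, carry into field.
Longitude field A = 0; +1 → 1 = B.
Latitude square 8; −1 → 7.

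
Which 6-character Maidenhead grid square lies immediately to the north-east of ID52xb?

Longitude subsquare x = 23; +1 → 24, wraps to 0 = a, carry into square.
Longitude square 5; +1 → 6.
Latitude subsquare b = 1; +1 → 2 = c.

ID62ac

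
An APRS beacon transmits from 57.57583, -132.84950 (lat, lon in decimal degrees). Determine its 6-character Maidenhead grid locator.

CO37nn

Offset from 180°W / 90°S: lon 47.1505°, lat 147.5758°.
Field: lon ⌊47.1505/20⌋ = 2 → C; lat ⌊147.5758/10⌋ = 14 → O.
Square: lon ⌊7.1505/2⌋ = 3; lat ⌊7.5758/1⌋ = 7.
Subsquare: lon ⌊1.1505/0.0833333⌋ = 13 → n; lat ⌊0.5758/0.0416667⌋ = 13 → n.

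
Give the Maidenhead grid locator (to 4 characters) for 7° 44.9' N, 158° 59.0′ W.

BJ07

Offset from 180°W / 90°S: lon 21.02°, lat 97.75°.
Field: lon ⌊21.02/20⌋ = 1 → B; lat ⌊97.75/10⌋ = 9 → J.
Square: lon ⌊1.02/2⌋ = 0; lat ⌊7.75/1⌋ = 7.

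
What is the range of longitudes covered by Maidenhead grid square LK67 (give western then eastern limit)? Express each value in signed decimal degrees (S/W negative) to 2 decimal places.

Field L=11, K=10: +11·20° lon, +10·10° lat → SW at lon 40°, lat 10°.
Square 6, 7: +6·2° lon, +7·1° lat → SW at lon 52°, lat 17°.
Cell spans 2° lon × 1° lat.
west 52.00, east 54.00.

52.00, 54.00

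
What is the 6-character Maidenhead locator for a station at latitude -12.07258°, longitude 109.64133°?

OH47tw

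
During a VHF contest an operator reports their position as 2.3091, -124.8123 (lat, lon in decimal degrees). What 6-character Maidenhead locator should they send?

Shift to the Maidenhead origin (180°W, 90°S): lon 55.1877, lat 92.3091.
Field: 55.1877/20 → 2 → C, 92.3091/10 → 9 → J; chars CJ.
Square: 15.1877/2 → 7, 2.3091/1 → 2; chars 72.
Subsquare: 1.1877/0.0833333 → 14 → o, 0.3091/0.0416667 → 7 → h; chars oh.

CJ72oh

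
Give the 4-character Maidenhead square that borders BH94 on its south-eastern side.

Longitude square 9; +1 → 10, wraps to 0, carry into field.
Longitude field B = 1; +1 → 2 = C.
Latitude square 4; −1 → 3.

CH03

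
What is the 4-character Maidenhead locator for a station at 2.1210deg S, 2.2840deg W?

Add 180° to longitude and 90° to latitude: 177.72, 87.88.
Field: lon ⌊177.72/20⌋ = 8 → I; lat ⌊87.88/10⌋ = 8 → I.
Square: lon ⌊17.72/2⌋ = 8; lat ⌊7.88/1⌋ = 7.

II87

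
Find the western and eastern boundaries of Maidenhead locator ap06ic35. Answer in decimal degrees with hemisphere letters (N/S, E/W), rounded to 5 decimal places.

Field A=0, P=15: +0·20° lon, +15·10° lat → SW at lon -180°, lat 60°.
Square 0, 6: +0·2° lon, +6·1° lat → SW at lon -180°, lat 66°.
Subsquare i=8, c=2: +8·0.0833333° lon, +2·0.0416667° lat → SW at lon -179.333°, lat 66.0833°.
Extended square 3, 5: +3·0.00833333° lon, +5·0.00416667° lat → SW at lon -179.308°, lat 66.1042°.
Cell spans 0.00833333° lon × 0.00416667° lat.
west 179.30833° W, east 179.30000° W.

179.30833° W, 179.30000° W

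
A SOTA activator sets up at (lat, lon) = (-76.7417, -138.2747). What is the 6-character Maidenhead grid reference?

CB03ug

Shift to the Maidenhead origin (180°W, 90°S): lon 41.7253, lat 13.2583.
Field: 41.7253/20 → 2 → C, 13.2583/10 → 1 → B; chars CB.
Square: 1.7253/2 → 0, 3.2583/1 → 3; chars 03.
Subsquare: 1.7253/0.0833333 → 20 → u, 0.2583/0.0416667 → 6 → g; chars ug.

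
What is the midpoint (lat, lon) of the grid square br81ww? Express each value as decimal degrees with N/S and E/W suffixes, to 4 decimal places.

81.9375° N, 142.1250° W

Field B=1, R=17: +1·20° lon, +17·10° lat → SW at lon -160°, lat 80°.
Square 8, 1: +8·2° lon, +1·1° lat → SW at lon -144°, lat 81°.
Subsquare w=22, w=22: +22·0.0833333° lon, +22·0.0416667° lat → SW at lon -142.167°, lat 81.9167°.
Cell spans 0.0833333° lon × 0.0416667° lat. Centre is SW corner plus half of each.
latitude 81.9375° N, longitude 142.1250° W.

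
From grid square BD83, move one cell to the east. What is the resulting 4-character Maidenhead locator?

BD93

Longitude square 8; +1 → 9.
The latitude characters are unchanged.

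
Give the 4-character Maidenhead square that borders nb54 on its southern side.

NB53

Latitude square 4; −1 → 3.
The longitude characters are unchanged.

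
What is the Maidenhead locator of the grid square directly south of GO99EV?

GO99eu

Latitude subsquare v = 21; −1 → 20 = u.
The longitude characters are unchanged.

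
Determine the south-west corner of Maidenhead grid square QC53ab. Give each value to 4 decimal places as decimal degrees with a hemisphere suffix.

Field Q=16, C=2: +16·20° lon, +2·10° lat → SW at lon 140°, lat -70°.
Square 5, 3: +5·2° lon, +3·1° lat → SW at lon 150°, lat -67°.
Subsquare a=0, b=1: +0·0.0833333° lon, +1·0.0416667° lat → SW at lon 150°, lat -66.9583°.
latitude 66.9583° S, longitude 150.0000° E.

66.9583° S, 150.0000° E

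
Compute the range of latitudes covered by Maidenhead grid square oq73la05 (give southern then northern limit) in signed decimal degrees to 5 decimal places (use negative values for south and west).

Field O=14, Q=16: +14·20° lon, +16·10° lat → SW at lon 100°, lat 70°.
Square 7, 3: +7·2° lon, +3·1° lat → SW at lon 114°, lat 73°.
Subsquare l=11, a=0: +11·0.0833333° lon, +0·0.0416667° lat → SW at lon 114.917°, lat 73°.
Extended square 0, 5: +0·0.00833333° lon, +5·0.00416667° lat → SW at lon 114.917°, lat 73.0208°.
Cell spans 0.00833333° lon × 0.00416667° lat.
south 73.02083, north 73.02500.

73.02083, 73.02500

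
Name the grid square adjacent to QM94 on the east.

Longitude square 9; +1 → 10, wraps to 0, carry into field.
Longitude field Q = 16; +1 → 17 = R.
The latitude characters are unchanged.

RM04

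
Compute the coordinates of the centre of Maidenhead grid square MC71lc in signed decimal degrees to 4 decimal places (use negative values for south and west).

-68.8958, 74.9583

Field M=12, C=2: +12·20° lon, +2·10° lat → SW at lon 60°, lat -70°.
Square 7, 1: +7·2° lon, +1·1° lat → SW at lon 74°, lat -69°.
Subsquare l=11, c=2: +11·0.0833333° lon, +2·0.0416667° lat → SW at lon 74.9167°, lat -68.9167°.
Cell spans 0.0833333° lon × 0.0416667° lat. Centre is SW corner plus half of each.
latitude -68.8958, longitude 74.9583.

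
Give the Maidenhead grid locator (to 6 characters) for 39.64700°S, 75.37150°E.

Add 180° to longitude and 90° to latitude: 255.3715, 50.3530.
Field (20°×10°, letters A–R): lon ⌊255.3715/20⌋ = 12 → M; lat ⌊50.3530/10⌋ = 5 → F.
Square (2°×1°, digits 0–9): lon ⌊15.3715/2⌋ = 7; lat ⌊0.3530/1⌋ = 0.
Subsquare (5′×2.5′, letters a–x): lon ⌊1.3715/0.0833333⌋ = 16 → q; lat ⌊0.3530/0.0416667⌋ = 8 → i.

MF70qi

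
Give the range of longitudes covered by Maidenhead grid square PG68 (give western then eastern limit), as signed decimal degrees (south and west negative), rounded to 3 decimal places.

Field P=15, G=6: +15·20° lon, +6·10° lat → SW at lon 120°, lat -30°.
Square 6, 8: +6·2° lon, +8·1° lat → SW at lon 132°, lat -22°.
Cell spans 2° lon × 1° lat.
west 132.000, east 134.000.

132.000, 134.000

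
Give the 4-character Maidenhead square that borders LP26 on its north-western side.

LP17

Longitude square 2; −1 → 1.
Latitude square 6; +1 → 7.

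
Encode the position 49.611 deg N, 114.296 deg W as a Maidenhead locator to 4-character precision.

Offset from 180°W / 90°S: lon 65.70°, lat 139.61°.
Field: lon ⌊65.70/20⌋ = 3 → D; lat ⌊139.61/10⌋ = 13 → N.
Square: lon ⌊5.70/2⌋ = 2; lat ⌊9.61/1⌋ = 9.

DN29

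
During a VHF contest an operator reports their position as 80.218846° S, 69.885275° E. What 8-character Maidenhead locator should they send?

MA49ws67

Shift to the Maidenhead origin (180°W, 90°S): lon 249.88527, lat 9.78115.
Field (20°×10°, letters A–R): lon ⌊249.88527/20⌋ = 12 → M; lat ⌊9.78115/10⌋ = 0 → A.
Square (2°×1°, digits 0–9): lon ⌊9.88527/2⌋ = 4; lat ⌊9.78115/1⌋ = 9.
Subsquare (5′×2.5′, letters a–x): lon ⌊1.88527/0.0833333⌋ = 22 → w; lat ⌊0.78115/0.0416667⌋ = 18 → s.
Extended square (30″×15″, digits 0–9): lon ⌊0.05194/0.00833333⌋ = 6; lat ⌊0.03115/0.00416667⌋ = 7.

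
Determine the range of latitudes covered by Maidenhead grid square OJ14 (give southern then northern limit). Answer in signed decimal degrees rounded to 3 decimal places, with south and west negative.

4.000, 5.000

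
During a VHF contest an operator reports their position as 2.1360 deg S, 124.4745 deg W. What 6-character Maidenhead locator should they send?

CI77su

Shift to the Maidenhead origin (180°W, 90°S): lon 55.5255, lat 87.8640.
Field (20°×10°, letters A–R): lon ⌊55.5255/20⌋ = 2 → C; lat ⌊87.8640/10⌋ = 8 → I.
Square (2°×1°, digits 0–9): lon ⌊15.5255/2⌋ = 7; lat ⌊7.8640/1⌋ = 7.
Subsquare (5′×2.5′, letters a–x): lon ⌊1.5255/0.0833333⌋ = 18 → s; lat ⌊0.8640/0.0416667⌋ = 20 → u.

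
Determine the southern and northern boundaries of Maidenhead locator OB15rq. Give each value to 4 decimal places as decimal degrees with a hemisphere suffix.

74.3333° S, 74.2917° S

Field O=14, B=1: +14·20° lon, +1·10° lat → SW at lon 100°, lat -80°.
Square 1, 5: +1·2° lon, +5·1° lat → SW at lon 102°, lat -75°.
Subsquare r=17, q=16: +17·0.0833333° lon, +16·0.0416667° lat → SW at lon 103.417°, lat -74.3333°.
Cell spans 0.0833333° lon × 0.0416667° lat.
south 74.3333° S, north 74.2917° S.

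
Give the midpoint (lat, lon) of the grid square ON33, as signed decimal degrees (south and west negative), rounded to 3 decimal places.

43.500, 107.000

Field O=14, N=13: +14·20° lon, +13·10° lat → SW at lon 100°, lat 40°.
Square 3, 3: +3·2° lon, +3·1° lat → SW at lon 106°, lat 43°.
Cell spans 2° lon × 1° lat. Centre is SW corner plus half of each.
latitude 43.500, longitude 107.000.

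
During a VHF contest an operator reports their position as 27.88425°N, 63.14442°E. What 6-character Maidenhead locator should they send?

Add 180° to longitude and 90° to latitude: 243.1444, 117.8843.
Field: lon ⌊243.1444/20⌋ = 12 → M; lat ⌊117.8843/10⌋ = 11 → L.
Square: lon ⌊3.1444/2⌋ = 1; lat ⌊7.8843/1⌋ = 7.
Subsquare: lon ⌊1.1444/0.0833333⌋ = 13 → n; lat ⌊0.8843/0.0416667⌋ = 21 → v.

ML17nv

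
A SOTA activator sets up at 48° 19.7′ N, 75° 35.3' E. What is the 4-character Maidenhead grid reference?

MN78

Offset from 180°W / 90°S: lon 255.59°, lat 138.33°.
Field: 255.59/20 → 12 → M, 138.33/10 → 13 → N; chars MN.
Square: 15.59/2 → 7, 8.33/1 → 8; chars 78.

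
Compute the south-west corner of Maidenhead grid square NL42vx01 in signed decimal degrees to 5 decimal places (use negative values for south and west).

Field N=13, L=11: +13·20° lon, +11·10° lat → SW at lon 80°, lat 20°.
Square 4, 2: +4·2° lon, +2·1° lat → SW at lon 88°, lat 22°.
Subsquare v=21, x=23: +21·0.0833333° lon, +23·0.0416667° lat → SW at lon 89.75°, lat 22.9583°.
Extended square 0, 1: +0·0.00833333° lon, +1·0.00416667° lat → SW at lon 89.75°, lat 22.9625°.
latitude 22.96250, longitude 89.75000.

22.96250, 89.75000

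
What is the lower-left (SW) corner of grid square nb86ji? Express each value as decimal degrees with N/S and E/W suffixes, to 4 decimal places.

Field N=13, B=1: +13·20° lon, +1·10° lat → SW at lon 80°, lat -80°.
Square 8, 6: +8·2° lon, +6·1° lat → SW at lon 96°, lat -74°.
Subsquare j=9, i=8: +9·0.0833333° lon, +8·0.0416667° lat → SW at lon 96.75°, lat -73.6667°.
latitude 73.6667° S, longitude 96.7500° E.

73.6667° S, 96.7500° E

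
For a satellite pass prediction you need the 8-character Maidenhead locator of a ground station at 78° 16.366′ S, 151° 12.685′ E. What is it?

QB51or54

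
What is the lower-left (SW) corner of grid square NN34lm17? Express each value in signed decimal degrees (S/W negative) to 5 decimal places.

44.52917, 86.92500

Field N=13, N=13: +13·20° lon, +13·10° lat → SW at lon 80°, lat 40°.
Square 3, 4: +3·2° lon, +4·1° lat → SW at lon 86°, lat 44°.
Subsquare l=11, m=12: +11·0.0833333° lon, +12·0.0416667° lat → SW at lon 86.9167°, lat 44.5°.
Extended square 1, 7: +1·0.00833333° lon, +7·0.00416667° lat → SW at lon 86.925°, lat 44.5292°.
latitude 44.52917, longitude 86.92500.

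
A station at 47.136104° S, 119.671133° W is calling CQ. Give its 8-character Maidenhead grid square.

DE02du97

Add 180° to longitude and 90° to latitude: 60.32887, 42.86390.
Field: lon ⌊60.32887/20⌋ = 3 → D; lat ⌊42.86390/10⌋ = 4 → E.
Square: lon ⌊0.32887/2⌋ = 0; lat ⌊2.86390/1⌋ = 2.
Subsquare: lon ⌊0.32887/0.0833333⌋ = 3 → d; lat ⌊0.86390/0.0416667⌋ = 20 → u.
Extended square: lon ⌊0.07887/0.00833333⌋ = 9; lat ⌊0.03056/0.00416667⌋ = 7.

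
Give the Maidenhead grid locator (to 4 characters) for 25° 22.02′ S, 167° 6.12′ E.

Offset from 180°W / 90°S: lon 347.10°, lat 64.63°.
Field: 347.10/20 → 17 → R, 64.63/10 → 6 → G; chars RG.
Square: 7.10/2 → 3, 4.63/1 → 4; chars 34.

RG34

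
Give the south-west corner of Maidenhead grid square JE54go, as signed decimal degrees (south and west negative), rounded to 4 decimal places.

-45.4167, 10.5000

Field J=9, E=4: +9·20° lon, +4·10° lat → SW at lon 0°, lat -50°.
Square 5, 4: +5·2° lon, +4·1° lat → SW at lon 10°, lat -46°.
Subsquare g=6, o=14: +6·0.0833333° lon, +14·0.0416667° lat → SW at lon 10.5°, lat -45.4167°.
latitude -45.4167, longitude 10.5000.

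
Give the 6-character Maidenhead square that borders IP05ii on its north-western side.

IP05hj

Longitude subsquare i = 8; −1 → 7 = h.
Latitude subsquare i = 8; +1 → 9 = j.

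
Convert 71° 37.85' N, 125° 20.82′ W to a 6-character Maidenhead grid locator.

Add 180° to longitude and 90° to latitude: 54.6530, 161.6308.
Field (20°×10°, letters A–R): 54.6530/20 → 2 → C, 161.6308/10 → 16 → Q; chars CQ.
Square (2°×1°, digits 0–9): 14.6530/2 → 7, 1.6308/1 → 1; chars 71.
Subsquare (5′×2.5′, letters a–x): 0.6530/0.0833333 → 7 → h, 0.6308/0.0416667 → 15 → p; chars hp.

CQ71hp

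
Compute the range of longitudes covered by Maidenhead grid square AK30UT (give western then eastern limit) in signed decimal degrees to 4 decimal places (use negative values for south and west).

-172.3333, -172.2500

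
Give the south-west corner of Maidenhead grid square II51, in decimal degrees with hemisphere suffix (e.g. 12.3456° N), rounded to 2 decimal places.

9.00° S, 10.00° W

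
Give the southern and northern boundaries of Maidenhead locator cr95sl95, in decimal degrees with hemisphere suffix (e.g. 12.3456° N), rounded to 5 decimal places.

Field C=2, R=17: +2·20° lon, +17·10° lat → SW at lon -140°, lat 80°.
Square 9, 5: +9·2° lon, +5·1° lat → SW at lon -122°, lat 85°.
Subsquare s=18, l=11: +18·0.0833333° lon, +11·0.0416667° lat → SW at lon -120.5°, lat 85.4583°.
Extended square 9, 5: +9·0.00833333° lon, +5·0.00416667° lat → SW at lon -120.425°, lat 85.4792°.
Cell spans 0.00833333° lon × 0.00416667° lat.
south 85.47917° N, north 85.48333° N.

85.47917° N, 85.48333° N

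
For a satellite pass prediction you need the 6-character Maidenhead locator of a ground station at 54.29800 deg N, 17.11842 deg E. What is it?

Shift to the Maidenhead origin (180°W, 90°S): lon 197.1184, lat 144.2980.
Field: 197.1184/20 → 9 → J, 144.2980/10 → 14 → O; chars JO.
Square: 17.1184/2 → 8, 4.2980/1 → 4; chars 84.
Subsquare: 1.1184/0.0833333 → 13 → n, 0.2980/0.0416667 → 7 → h; chars nh.

JO84nh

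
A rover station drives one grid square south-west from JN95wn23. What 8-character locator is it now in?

Longitude extended square 2; −1 → 1.
Latitude extended square 3; −1 → 2.

JN95wn12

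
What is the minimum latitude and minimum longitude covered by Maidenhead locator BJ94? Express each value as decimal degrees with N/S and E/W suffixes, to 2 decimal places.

Field B=1, J=9: +1·20° lon, +9·10° lat → SW at lon -160°, lat 0°.
Square 9, 4: +9·2° lon, +4·1° lat → SW at lon -142°, lat 4°.
latitude 4.00° N, longitude 142.00° W.

4.00° N, 142.00° W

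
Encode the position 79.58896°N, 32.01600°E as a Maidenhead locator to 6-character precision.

KQ69ao

Offset from 180°W / 90°S: lon 212.0160°, lat 169.5890°.
Field (20°×10°, letters A–R): lon ⌊212.0160/20⌋ = 10 → K; lat ⌊169.5890/10⌋ = 16 → Q.
Square (2°×1°, digits 0–9): lon ⌊12.0160/2⌋ = 6; lat ⌊9.5890/1⌋ = 9.
Subsquare (5′×2.5′, letters a–x): lon ⌊0.0160/0.0833333⌋ = 0 → a; lat ⌊0.5890/0.0416667⌋ = 14 → o.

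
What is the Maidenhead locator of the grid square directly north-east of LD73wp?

LD73xq

Longitude subsquare w = 22; +1 → 23 = x.
Latitude subsquare p = 15; +1 → 16 = q.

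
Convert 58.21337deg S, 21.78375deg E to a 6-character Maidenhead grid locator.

KD01vs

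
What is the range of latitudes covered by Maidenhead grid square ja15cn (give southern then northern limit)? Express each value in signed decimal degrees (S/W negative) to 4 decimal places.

-84.4583, -84.4167

Field J=9, A=0: +9·20° lon, +0·10° lat → SW at lon 0°, lat -90°.
Square 1, 5: +1·2° lon, +5·1° lat → SW at lon 2°, lat -85°.
Subsquare c=2, n=13: +2·0.0833333° lon, +13·0.0416667° lat → SW at lon 2.16667°, lat -84.4583°.
Cell spans 0.0833333° lon × 0.0416667° lat.
south -84.4583, north -84.4167.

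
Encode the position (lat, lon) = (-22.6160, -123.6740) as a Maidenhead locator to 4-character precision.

CG87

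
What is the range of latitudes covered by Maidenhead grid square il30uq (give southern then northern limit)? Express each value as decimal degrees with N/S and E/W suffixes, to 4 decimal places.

Field I=8, L=11: +8·20° lon, +11·10° lat → SW at lon -20°, lat 20°.
Square 3, 0: +3·2° lon, +0·1° lat → SW at lon -14°, lat 20°.
Subsquare u=20, q=16: +20·0.0833333° lon, +16·0.0416667° lat → SW at lon -12.3333°, lat 20.6667°.
Cell spans 0.0833333° lon × 0.0416667° lat.
south 20.6667° N, north 20.7083° N.

20.6667° N, 20.7083° N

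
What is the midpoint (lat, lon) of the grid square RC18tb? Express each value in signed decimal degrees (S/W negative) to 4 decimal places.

-61.9375, 163.6250

Field R=17, C=2: +17·20° lon, +2·10° lat → SW at lon 160°, lat -70°.
Square 1, 8: +1·2° lon, +8·1° lat → SW at lon 162°, lat -62°.
Subsquare t=19, b=1: +19·0.0833333° lon, +1·0.0416667° lat → SW at lon 163.583°, lat -61.9583°.
Cell spans 0.0833333° lon × 0.0416667° lat. Centre is SW corner plus half of each.
latitude -61.9375, longitude 163.6250.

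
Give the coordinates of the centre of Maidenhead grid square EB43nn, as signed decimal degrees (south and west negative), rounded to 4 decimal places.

Field E=4, B=1: +4·20° lon, +1·10° lat → SW at lon -100°, lat -80°.
Square 4, 3: +4·2° lon, +3·1° lat → SW at lon -92°, lat -77°.
Subsquare n=13, n=13: +13·0.0833333° lon, +13·0.0416667° lat → SW at lon -90.9167°, lat -76.4583°.
Cell spans 0.0833333° lon × 0.0416667° lat. Centre is SW corner plus half of each.
latitude -76.4375, longitude -90.8750.

-76.4375, -90.8750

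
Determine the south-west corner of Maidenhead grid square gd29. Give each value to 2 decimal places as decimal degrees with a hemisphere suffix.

Field G=6, D=3: +6·20° lon, +3·10° lat → SW at lon -60°, lat -60°.
Square 2, 9: +2·2° lon, +9·1° lat → SW at lon -56°, lat -51°.
latitude 51.00° S, longitude 56.00° W.

51.00° S, 56.00° W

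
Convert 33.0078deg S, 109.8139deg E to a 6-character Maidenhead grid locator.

Shift to the Maidenhead origin (180°W, 90°S): lon 289.8139, lat 56.9922.
Field: 289.8139/20 → 14 → O, 56.9922/10 → 5 → F; chars OF.
Square: 9.8139/2 → 4, 6.9922/1 → 6; chars 46.
Subsquare: 1.8139/0.0833333 → 21 → v, 0.9922/0.0416667 → 23 → x; chars vx.

OF46vx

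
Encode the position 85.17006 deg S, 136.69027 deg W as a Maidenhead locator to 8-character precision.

Shift to the Maidenhead origin (180°W, 90°S): lon 43.30973, lat 4.82994.
Field: lon ⌊43.30973/20⌋ = 2 → C; lat ⌊4.82994/10⌋ = 0 → A.
Square: lon ⌊3.30973/2⌋ = 1; lat ⌊4.82994/1⌋ = 4.
Subsquare: lon ⌊1.30973/0.0833333⌋ = 15 → p; lat ⌊0.82994/0.0416667⌋ = 19 → t.
Extended square: lon ⌊0.05973/0.00833333⌋ = 7; lat ⌊0.03827/0.00416667⌋ = 9.

CA14pt79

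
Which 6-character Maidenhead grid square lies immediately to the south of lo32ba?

LO31bx

Latitude subsquare a = 0; −1 → -1, wraps to 23 = x, carry into square.
Latitude square 2; −1 → 1.
The longitude characters are unchanged.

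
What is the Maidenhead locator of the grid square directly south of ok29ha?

Latitude subsquare a = 0; −1 → -1, wraps to 23 = x, carry into square.
Latitude square 9; −1 → 8.
The longitude characters are unchanged.

OK28hx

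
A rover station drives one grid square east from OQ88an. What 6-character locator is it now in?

Longitude subsquare a = 0; +1 → 1 = b.
The latitude characters are unchanged.

OQ88bn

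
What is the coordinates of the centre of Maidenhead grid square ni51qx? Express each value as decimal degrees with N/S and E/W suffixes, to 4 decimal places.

Field N=13, I=8: +13·20° lon, +8·10° lat → SW at lon 80°, lat -10°.
Square 5, 1: +5·2° lon, +1·1° lat → SW at lon 90°, lat -9°.
Subsquare q=16, x=23: +16·0.0833333° lon, +23·0.0416667° lat → SW at lon 91.3333°, lat -8.04167°.
Cell spans 0.0833333° lon × 0.0416667° lat. Centre is SW corner plus half of each.
latitude 8.0208° S, longitude 91.3750° E.

8.0208° S, 91.3750° E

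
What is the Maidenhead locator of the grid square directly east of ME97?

NE07

Longitude square 9; +1 → 10, wraps to 0, carry into field.
Longitude field M = 12; +1 → 13 = N.
The latitude characters are unchanged.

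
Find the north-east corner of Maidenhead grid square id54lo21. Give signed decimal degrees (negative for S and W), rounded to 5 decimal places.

Field I=8, D=3: +8·20° lon, +3·10° lat → SW at lon -20°, lat -60°.
Square 5, 4: +5·2° lon, +4·1° lat → SW at lon -10°, lat -56°.
Subsquare l=11, o=14: +11·0.0833333° lon, +14·0.0416667° lat → SW at lon -9.08333°, lat -55.4167°.
Extended square 2, 1: +2·0.00833333° lon, +1·0.00416667° lat → SW at lon -9.06667°, lat -55.4125°.
Cell spans 0.00833333° lon × 0.00416667° lat. NE corner is SW corner plus one full cell.
latitude -55.40833, longitude -9.05833.

-55.40833, -9.05833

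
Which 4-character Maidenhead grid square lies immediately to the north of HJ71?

HJ72

Latitude square 1; +1 → 2.
The longitude characters are unchanged.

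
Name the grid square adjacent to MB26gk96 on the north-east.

Longitude extended square 9; +1 → 10, wraps to 0, carry into subsquare.
Longitude subsquare g = 6; +1 → 7 = h.
Latitude extended square 6; +1 → 7.

MB26hk07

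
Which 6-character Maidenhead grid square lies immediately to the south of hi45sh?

HI45sg

Latitude subsquare h = 7; −1 → 6 = g.
The longitude characters are unchanged.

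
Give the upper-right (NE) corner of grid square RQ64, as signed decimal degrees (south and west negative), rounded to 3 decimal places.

75.000, 174.000

Field R=17, Q=16: +17·20° lon, +16·10° lat → SW at lon 160°, lat 70°.
Square 6, 4: +6·2° lon, +4·1° lat → SW at lon 172°, lat 74°.
Cell spans 2° lon × 1° lat. NE corner is SW corner plus one full cell.
latitude 75.000, longitude 174.000.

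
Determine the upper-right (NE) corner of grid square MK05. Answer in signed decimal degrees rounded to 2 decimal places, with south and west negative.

16.00, 62.00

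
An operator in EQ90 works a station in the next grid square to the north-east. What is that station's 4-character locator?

FQ01

Longitude square 9; +1 → 10, wraps to 0, carry into field.
Longitude field E = 4; +1 → 5 = F.
Latitude square 0; +1 → 1.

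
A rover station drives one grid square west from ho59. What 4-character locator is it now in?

Longitude square 5; −1 → 4.
The latitude characters are unchanged.

HO49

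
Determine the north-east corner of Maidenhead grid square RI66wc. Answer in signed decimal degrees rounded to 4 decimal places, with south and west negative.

Field R=17, I=8: +17·20° lon, +8·10° lat → SW at lon 160°, lat -10°.
Square 6, 6: +6·2° lon, +6·1° lat → SW at lon 172°, lat -4°.
Subsquare w=22, c=2: +22·0.0833333° lon, +2·0.0416667° lat → SW at lon 173.833°, lat -3.91667°.
Cell spans 0.0833333° lon × 0.0416667° lat. NE corner is SW corner plus one full cell.
latitude -3.8750, longitude 173.9167.

-3.8750, 173.9167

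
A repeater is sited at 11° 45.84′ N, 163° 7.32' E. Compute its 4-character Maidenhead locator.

RK11

Add 180° to longitude and 90° to latitude: 343.12, 101.76.
Field (20°×10°, letters A–R): 343.12/20 → 17 → R, 101.76/10 → 10 → K; chars RK.
Square (2°×1°, digits 0–9): 3.12/2 → 1, 1.76/1 → 1; chars 11.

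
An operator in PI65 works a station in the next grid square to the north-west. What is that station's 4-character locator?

PI56

Longitude square 6; −1 → 5.
Latitude square 5; +1 → 6.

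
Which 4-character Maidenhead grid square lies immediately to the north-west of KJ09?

Longitude square 0; −1 → -1, wraps to 9, carry into field.
Longitude field K = 10; −1 → 9 = J.
Latitude square 9; +1 → 10, wraps to 0, carry into field.
Latitude field J = 9; +1 → 10 = K.

JK90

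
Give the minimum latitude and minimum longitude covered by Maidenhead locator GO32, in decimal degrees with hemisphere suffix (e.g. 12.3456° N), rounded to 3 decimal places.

Field G=6, O=14: +6·20° lon, +14·10° lat → SW at lon -60°, lat 50°.
Square 3, 2: +3·2° lon, +2·1° lat → SW at lon -54°, lat 52°.
latitude 52.000° N, longitude 54.000° W.

52.000° N, 54.000° W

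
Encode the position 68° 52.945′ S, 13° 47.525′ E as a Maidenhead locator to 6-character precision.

JC61vc

Offset from 180°W / 90°S: lon 193.7921°, lat 21.1176°.
Field: 193.7921/20 → 9 → J, 21.1176/10 → 2 → C; chars JC.
Square: 13.7921/2 → 6, 1.1176/1 → 1; chars 61.
Subsquare: 1.7921/0.0833333 → 21 → v, 0.1176/0.0416667 → 2 → c; chars vc.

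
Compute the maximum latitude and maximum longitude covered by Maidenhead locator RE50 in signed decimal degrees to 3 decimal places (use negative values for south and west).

-49.000, 172.000

Field R=17, E=4: +17·20° lon, +4·10° lat → SW at lon 160°, lat -50°.
Square 5, 0: +5·2° lon, +0·1° lat → SW at lon 170°, lat -50°.
Cell spans 2° lon × 1° lat. NE corner is SW corner plus one full cell.
latitude -49.000, longitude 172.000.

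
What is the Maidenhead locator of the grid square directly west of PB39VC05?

PB39uc95

Longitude extended square 0; −1 → -1, wraps to 9, carry into subsquare.
Longitude subsquare v = 21; −1 → 20 = u.
The latitude characters are unchanged.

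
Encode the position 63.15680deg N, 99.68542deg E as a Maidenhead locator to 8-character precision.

Add 180° to longitude and 90° to latitude: 279.68542, 153.15680.
Field: lon ⌊279.68542/20⌋ = 13 → N; lat ⌊153.15680/10⌋ = 15 → P.
Square: lon ⌊19.68542/2⌋ = 9; lat ⌊3.15680/1⌋ = 3.
Subsquare: lon ⌊1.68542/0.0833333⌋ = 20 → u; lat ⌊0.15680/0.0416667⌋ = 3 → d.
Extended square: lon ⌊0.01875/0.00833333⌋ = 2; lat ⌊0.03180/0.00416667⌋ = 7.

NP93ud27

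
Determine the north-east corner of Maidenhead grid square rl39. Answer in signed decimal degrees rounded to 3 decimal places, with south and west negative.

30.000, 168.000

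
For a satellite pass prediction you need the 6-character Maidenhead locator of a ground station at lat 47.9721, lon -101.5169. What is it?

DN97fx

Shift to the Maidenhead origin (180°W, 90°S): lon 78.4831, lat 137.9721.
Field: lon ⌊78.4831/20⌋ = 3 → D; lat ⌊137.9721/10⌋ = 13 → N.
Square: lon ⌊18.4831/2⌋ = 9; lat ⌊7.9721/1⌋ = 7.
Subsquare: lon ⌊0.4831/0.0833333⌋ = 5 → f; lat ⌊0.9721/0.0416667⌋ = 23 → x.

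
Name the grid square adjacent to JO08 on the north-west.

Longitude square 0; −1 → -1, wraps to 9, carry into field.
Longitude field J = 9; −1 → 8 = I.
Latitude square 8; +1 → 9.

IO99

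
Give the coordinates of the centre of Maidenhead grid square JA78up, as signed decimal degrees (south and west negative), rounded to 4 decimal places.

Field J=9, A=0: +9·20° lon, +0·10° lat → SW at lon 0°, lat -90°.
Square 7, 8: +7·2° lon, +8·1° lat → SW at lon 14°, lat -82°.
Subsquare u=20, p=15: +20·0.0833333° lon, +15·0.0416667° lat → SW at lon 15.6667°, lat -81.375°.
Cell spans 0.0833333° lon × 0.0416667° lat. Centre is SW corner plus half of each.
latitude -81.3542, longitude 15.7083.

-81.3542, 15.7083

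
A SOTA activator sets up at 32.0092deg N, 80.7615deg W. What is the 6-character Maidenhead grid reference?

Shift to the Maidenhead origin (180°W, 90°S): lon 99.2385, lat 122.0092.
Field (20°×10°, letters A–R): 99.2385/20 → 4 → E, 122.0092/10 → 12 → M; chars EM.
Square (2°×1°, digits 0–9): 19.2385/2 → 9, 2.0092/1 → 2; chars 92.
Subsquare (5′×2.5′, letters a–x): 1.2385/0.0833333 → 14 → o, 0.0092/0.0416667 → 0 → a; chars oa.

EM92oa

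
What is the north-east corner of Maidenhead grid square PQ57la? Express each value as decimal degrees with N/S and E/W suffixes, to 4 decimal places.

Field P=15, Q=16: +15·20° lon, +16·10° lat → SW at lon 120°, lat 70°.
Square 5, 7: +5·2° lon, +7·1° lat → SW at lon 130°, lat 77°.
Subsquare l=11, a=0: +11·0.0833333° lon, +0·0.0416667° lat → SW at lon 130.917°, lat 77°.
Cell spans 0.0833333° lon × 0.0416667° lat. NE corner is SW corner plus one full cell.
latitude 77.0417° N, longitude 131.0000° E.

77.0417° N, 131.0000° E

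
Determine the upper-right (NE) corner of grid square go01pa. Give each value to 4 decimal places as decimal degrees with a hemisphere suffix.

Field G=6, O=14: +6·20° lon, +14·10° lat → SW at lon -60°, lat 50°.
Square 0, 1: +0·2° lon, +1·1° lat → SW at lon -60°, lat 51°.
Subsquare p=15, a=0: +15·0.0833333° lon, +0·0.0416667° lat → SW at lon -58.75°, lat 51°.
Cell spans 0.0833333° lon × 0.0416667° lat. NE corner is SW corner plus one full cell.
latitude 51.0417° N, longitude 58.6667° W.

51.0417° N, 58.6667° W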